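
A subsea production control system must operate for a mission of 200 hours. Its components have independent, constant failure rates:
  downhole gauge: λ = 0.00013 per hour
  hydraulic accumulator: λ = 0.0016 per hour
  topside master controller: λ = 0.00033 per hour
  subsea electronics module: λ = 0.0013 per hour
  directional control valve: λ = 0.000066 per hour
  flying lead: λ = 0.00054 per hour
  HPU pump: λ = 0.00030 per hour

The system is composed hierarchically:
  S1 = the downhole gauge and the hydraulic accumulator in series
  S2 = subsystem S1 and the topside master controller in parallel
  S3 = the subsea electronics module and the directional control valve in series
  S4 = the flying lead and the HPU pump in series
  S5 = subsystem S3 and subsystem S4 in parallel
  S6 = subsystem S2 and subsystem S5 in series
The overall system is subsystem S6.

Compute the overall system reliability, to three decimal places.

R(downhole gauge) = exp(−0.00013 × 200) = 0.97434
R(hydraulic accumulator) = exp(−0.0016 × 200) = 0.72615
R(topside master controller) = exp(−0.00033 × 200) = 0.93613
R(subsea electronics module) = exp(−0.0013 × 200) = 0.77105
R(directional control valve) = exp(−0.000066 × 200) = 0.98689
R(flying lead) = exp(−0.00054 × 200) = 0.89763
R(HPU pump) = exp(−0.00030 × 200) = 0.94176
Series (downhole gauge and hydraulic accumulator): 0.97434 × 0.72615 = 0.70752
Parallel ([0.70752] and topside master controller): 1 − (1 − 0.70752)(1 − 0.93613) = 0.98132
Series (subsea electronics module and directional control valve): 0.77105 × 0.98689 = 0.76094
Series (flying lead and HPU pump): 0.89763 × 0.94176 = 0.84535
Parallel ([0.76094] and [0.84535]): 1 − (1 − 0.76094)(1 − 0.84535) = 0.96303
Series ([0.98132] and [0.96303]): 0.98132 × 0.96303 = 0.945

0.945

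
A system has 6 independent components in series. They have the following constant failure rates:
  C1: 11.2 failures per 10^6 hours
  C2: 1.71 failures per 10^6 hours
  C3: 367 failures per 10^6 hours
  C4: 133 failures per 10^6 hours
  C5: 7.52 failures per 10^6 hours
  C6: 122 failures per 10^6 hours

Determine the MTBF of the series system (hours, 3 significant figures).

Series of exponential components: λ_sys = Σ λ_i
λ_sys = 0.0000112 + 0.00000171 + 0.000367 + 0.000133 + 0.00000752 + 0.000122 = 6.4243e-04 /h
MTBF = 1 / λ_sys = 1560 h

1560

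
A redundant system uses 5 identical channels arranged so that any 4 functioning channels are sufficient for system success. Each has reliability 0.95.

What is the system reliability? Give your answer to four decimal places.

0.9774

R = Σ_{i=4}^{5} C(5,i) p^i (1−p)^{5−i} with p = 0.95
C(5,4)·0.95^4·0.05^1 = 0.203627
C(5,5)·0.95^5·0.05^0 = 0.773781
Sum = 0.9774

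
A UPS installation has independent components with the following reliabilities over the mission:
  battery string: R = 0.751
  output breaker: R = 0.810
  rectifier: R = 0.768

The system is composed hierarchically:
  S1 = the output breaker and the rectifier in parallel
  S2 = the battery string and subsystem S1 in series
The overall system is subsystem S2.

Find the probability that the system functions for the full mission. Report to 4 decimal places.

Parallel (output breaker and rectifier): 1 − (1 − 0.810000)(1 − 0.768000) = 0.955920
Series (battery string and [0.955920]): 0.751000 × 0.955920 = 0.7179

0.7179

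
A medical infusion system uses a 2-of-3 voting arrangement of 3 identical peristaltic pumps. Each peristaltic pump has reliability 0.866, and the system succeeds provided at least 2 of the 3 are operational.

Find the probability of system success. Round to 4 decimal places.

R = Σ_{i=2}^{3} C(3,i) p^i (1−p)^{3−i} with p = 0.866
C(3,2)·0.866^2·0.134^1 = 0.301482
C(3,3)·0.866^3·0.134^0 = 0.649462
Sum = 0.9509

0.9509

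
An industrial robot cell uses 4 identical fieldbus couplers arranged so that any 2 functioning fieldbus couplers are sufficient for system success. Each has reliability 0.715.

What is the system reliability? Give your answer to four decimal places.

R = Σ_{i=2}^{4} C(4,i) p^i (1−p)^{4−i} with p = 0.715
C(4,2)·0.715^2·0.285^2 = 0.249146
C(4,3)·0.715^3·0.285^1 = 0.416699
C(4,4)·0.715^4·0.285^0 = 0.261351
Sum = 0.9272

0.9272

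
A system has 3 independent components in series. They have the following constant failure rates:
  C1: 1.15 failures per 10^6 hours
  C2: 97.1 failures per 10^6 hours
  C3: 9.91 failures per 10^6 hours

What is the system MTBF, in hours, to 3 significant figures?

9250

Series of exponential components: λ_sys = Σ λ_i
λ_sys = 0.00000115 + 0.0000971 + 0.00000991 = 1.0816e-04 /h
MTBF = 1 / λ_sys = 9250 h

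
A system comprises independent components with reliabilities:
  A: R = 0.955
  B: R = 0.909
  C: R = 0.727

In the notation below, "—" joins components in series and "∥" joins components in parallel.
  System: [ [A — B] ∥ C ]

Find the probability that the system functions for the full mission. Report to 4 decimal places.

Series (A and B): 0.955000 × 0.909000 = 0.868095
Parallel ([0.868095] and C): 1 − (1 − 0.868095)(1 − 0.727000) = 0.9640

0.9640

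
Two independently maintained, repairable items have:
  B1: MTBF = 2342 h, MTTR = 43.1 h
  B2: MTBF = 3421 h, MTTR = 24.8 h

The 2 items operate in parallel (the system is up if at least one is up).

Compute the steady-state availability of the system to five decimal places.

A(B1) = MTBF/(MTBF+MTTR) = 2342/(2342+43.1) = 0.981929
A(B2) = MTBF/(MTBF+MTTR) = 3421/(3421+24.8) = 0.992803
Parallel availability: 1 − (1 − 0.981929)(1 − 0.992803) = 0.99987

0.99987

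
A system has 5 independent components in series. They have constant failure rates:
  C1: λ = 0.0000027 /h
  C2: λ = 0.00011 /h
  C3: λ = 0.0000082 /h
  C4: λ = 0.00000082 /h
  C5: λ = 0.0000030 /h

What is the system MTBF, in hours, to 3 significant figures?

8020

Series of exponential components: λ_sys = Σ λ_i
λ_sys = 0.0000027 + 0.00011 + 0.0000082 + 0.00000082 + 0.0000030 = 1.2472e-04 /h
MTBF = 1 / λ_sys = 8020 h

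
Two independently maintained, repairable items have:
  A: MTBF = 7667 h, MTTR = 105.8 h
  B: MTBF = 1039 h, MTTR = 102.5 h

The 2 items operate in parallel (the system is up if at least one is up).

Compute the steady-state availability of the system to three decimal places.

A(A) = MTBF/(MTBF+MTTR) = 7667/(7667+105.8) = 0.986388
A(B) = MTBF/(MTBF+MTTR) = 1039/(1039+102.5) = 0.910206
Parallel availability: 1 − (1 − 0.986388)(1 − 0.910206) = 0.999

0.999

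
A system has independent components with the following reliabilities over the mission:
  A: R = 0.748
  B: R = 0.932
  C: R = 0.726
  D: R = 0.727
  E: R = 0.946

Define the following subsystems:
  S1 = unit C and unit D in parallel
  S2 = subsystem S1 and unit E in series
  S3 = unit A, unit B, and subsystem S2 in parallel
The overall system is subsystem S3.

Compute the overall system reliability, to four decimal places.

0.9979

Parallel (C and D): 1 − (1 − 0.726000)(1 − 0.727000) = 0.925198
Series ([0.925198] and E): 0.925198 × 0.946000 = 0.875237
Parallel (A, B, and [0.875237]): 1 − (1 − 0.748000)(1 − 0.932000)(1 − 0.875237) = 0.9979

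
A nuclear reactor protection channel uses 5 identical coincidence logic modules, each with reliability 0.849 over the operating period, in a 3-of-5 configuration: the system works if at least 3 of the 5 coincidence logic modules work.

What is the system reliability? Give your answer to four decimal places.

R = Σ_{i=3}^{5} C(5,i) p^i (1−p)^{5−i} with p = 0.849
C(5,3)·0.849^3·0.151^2 = 0.139533
C(5,4)·0.849^4·0.151^1 = 0.392263
C(5,5)·0.849^5·0.151^0 = 0.441101
Sum = 0.9729

0.9729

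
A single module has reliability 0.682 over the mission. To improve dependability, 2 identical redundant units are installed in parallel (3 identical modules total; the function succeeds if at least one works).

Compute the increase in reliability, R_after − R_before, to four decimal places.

R_before = 0.682
R_after = 1 − (1 − 0.682)^3 = 0.9678
ΔR = 0.9678 − 0.682 = 0.2858

0.2858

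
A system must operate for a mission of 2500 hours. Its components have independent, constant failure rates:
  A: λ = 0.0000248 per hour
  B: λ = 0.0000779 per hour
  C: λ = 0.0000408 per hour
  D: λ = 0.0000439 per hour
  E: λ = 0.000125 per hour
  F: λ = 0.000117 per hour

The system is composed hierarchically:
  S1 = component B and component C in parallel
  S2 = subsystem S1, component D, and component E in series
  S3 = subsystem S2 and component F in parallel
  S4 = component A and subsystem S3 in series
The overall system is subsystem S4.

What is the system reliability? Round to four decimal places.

0.8551

R(A) = exp(−0.0000248 × 2500) = 0.939883
R(B) = exp(−0.0000779 × 2500) = 0.823040
R(C) = exp(−0.0000408 × 2500) = 0.903030
R(D) = exp(−0.0000439 × 2500) = 0.896058
R(E) = exp(−0.000125 × 2500) = 0.731616
R(F) = exp(−0.000117 × 2500) = 0.746395
Parallel (B and C): 1 − (1 − 0.823040)(1 − 0.903030) = 0.982840
Series ([0.982840], D, and E): 0.982840 × 0.896058 × 0.731616 = 0.644321
Parallel ([0.644321] and F): 1 − (1 − 0.644321)(1 − 0.746395) = 0.909798
Series (A and [0.909798]): 0.939883 × 0.909798 = 0.8551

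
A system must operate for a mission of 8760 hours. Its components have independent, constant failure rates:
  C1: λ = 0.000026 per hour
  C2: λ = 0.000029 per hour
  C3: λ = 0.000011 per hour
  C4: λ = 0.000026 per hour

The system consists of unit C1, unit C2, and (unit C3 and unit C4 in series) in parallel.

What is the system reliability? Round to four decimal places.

R(C1) = exp(−0.000026 × 8760) = 0.796315
R(C2) = exp(−0.000029 × 8760) = 0.775661
R(C3) = exp(−0.000011 × 8760) = 0.908137
R(C4) = exp(−0.000026 × 8760) = 0.796315
Series (C3 and C4): 0.908137 × 0.796315 = 0.723163
Parallel (C1, C2, and [0.723163]): 1 − (1 − 0.796315)(1 − 0.775661)(1 − 0.723163) = 0.9874

0.9874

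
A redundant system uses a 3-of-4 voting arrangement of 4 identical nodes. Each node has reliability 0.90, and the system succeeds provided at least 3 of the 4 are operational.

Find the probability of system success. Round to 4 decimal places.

0.9477

R = Σ_{i=3}^{4} C(4,i) p^i (1−p)^{4−i} with p = 0.90
C(4,3)·0.90^3·0.10^1 = 0.291600
C(4,4)·0.90^4·0.10^0 = 0.656100
Sum = 0.9477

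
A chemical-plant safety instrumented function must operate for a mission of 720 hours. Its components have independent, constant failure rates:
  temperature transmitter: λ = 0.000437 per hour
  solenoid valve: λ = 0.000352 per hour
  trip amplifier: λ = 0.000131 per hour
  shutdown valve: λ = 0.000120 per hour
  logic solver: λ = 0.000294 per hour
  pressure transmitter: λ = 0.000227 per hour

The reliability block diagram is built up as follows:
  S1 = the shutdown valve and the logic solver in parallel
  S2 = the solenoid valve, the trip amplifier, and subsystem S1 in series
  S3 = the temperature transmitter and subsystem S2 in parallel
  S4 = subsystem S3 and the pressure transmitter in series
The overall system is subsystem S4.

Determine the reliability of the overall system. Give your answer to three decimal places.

R(temperature transmitter) = exp(−0.000437 × 720) = 0.73005
R(solenoid valve) = exp(−0.000352 × 720) = 0.77613
R(trip amplifier) = exp(−0.000131 × 720) = 0.90999
R(shutdown valve) = exp(−0.000120 × 720) = 0.91723
R(logic solver) = exp(−0.000294 × 720) = 0.80922
R(pressure transmitter) = exp(−0.000227 × 720) = 0.84922
Parallel (shutdown valve and logic solver): 1 − (1 − 0.91723)(1 − 0.80922) = 0.98421
Series (solenoid valve, trip amplifier, and [0.98421]): 0.77613 × 0.90999 × 0.98421 = 0.69512
Parallel (temperature transmitter and [0.69512]): 1 − (1 − 0.73005)(1 − 0.69512) = 0.91770
Series ([0.91770] and pressure transmitter): 0.91770 × 0.84922 = 0.779

0.779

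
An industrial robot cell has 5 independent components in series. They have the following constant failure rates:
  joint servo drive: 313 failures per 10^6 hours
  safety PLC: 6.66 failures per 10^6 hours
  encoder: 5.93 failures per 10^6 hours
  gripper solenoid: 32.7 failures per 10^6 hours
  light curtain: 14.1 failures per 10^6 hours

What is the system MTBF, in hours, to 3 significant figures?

Series of exponential components: λ_sys = Σ λ_i
λ_sys = 0.000313 + 0.00000666 + 0.00000593 + 0.0000327 + 0.0000141 = 3.7239e-04 /h
MTBF = 1 / λ_sys = 2690 h

2690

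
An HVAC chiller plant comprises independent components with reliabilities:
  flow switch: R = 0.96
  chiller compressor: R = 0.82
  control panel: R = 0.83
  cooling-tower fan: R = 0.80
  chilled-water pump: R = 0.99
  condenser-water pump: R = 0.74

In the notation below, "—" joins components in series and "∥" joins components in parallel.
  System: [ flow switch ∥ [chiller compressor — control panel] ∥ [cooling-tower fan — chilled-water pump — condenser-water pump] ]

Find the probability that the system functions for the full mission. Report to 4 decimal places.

Series (chiller compressor and control panel): 0.820000 × 0.830000 = 0.680600
Series (cooling-tower fan, chilled-water pump, and condenser-water pump): 0.800000 × 0.990000 × 0.740000 = 0.586080
Parallel (flow switch, [0.680600], and [0.586080]): 1 − (1 − 0.960000)(1 − 0.680600)(1 − 0.586080) = 0.9947

0.9947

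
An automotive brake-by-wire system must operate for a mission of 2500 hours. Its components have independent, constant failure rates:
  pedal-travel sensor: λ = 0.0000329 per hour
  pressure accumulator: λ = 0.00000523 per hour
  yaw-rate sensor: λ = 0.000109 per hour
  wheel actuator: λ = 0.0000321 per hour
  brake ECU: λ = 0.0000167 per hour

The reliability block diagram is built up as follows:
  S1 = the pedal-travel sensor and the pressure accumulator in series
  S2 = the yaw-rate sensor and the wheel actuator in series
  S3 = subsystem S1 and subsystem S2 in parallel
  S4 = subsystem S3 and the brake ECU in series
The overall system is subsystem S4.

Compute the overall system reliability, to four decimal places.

0.9332

R(pedal-travel sensor) = exp(−0.0000329 × 2500) = 0.921042
R(pressure accumulator) = exp(−0.00000523 × 2500) = 0.987010
R(yaw-rate sensor) = exp(−0.000109 × 2500) = 0.761473
R(wheel actuator) = exp(−0.0000321 × 2500) = 0.922886
R(brake ECU) = exp(−0.0000167 × 2500) = 0.959110
Series (pedal-travel sensor and pressure accumulator): 0.921042 × 0.987010 = 0.909078
Series (yaw-rate sensor and wheel actuator): 0.761473 × 0.922886 = 0.702753
Parallel ([0.909078] and [0.702753]): 1 − (1 − 0.909078)(1 − 0.702753) = 0.972974
Series ([0.972974] and brake ECU): 0.972974 × 0.959110 = 0.9332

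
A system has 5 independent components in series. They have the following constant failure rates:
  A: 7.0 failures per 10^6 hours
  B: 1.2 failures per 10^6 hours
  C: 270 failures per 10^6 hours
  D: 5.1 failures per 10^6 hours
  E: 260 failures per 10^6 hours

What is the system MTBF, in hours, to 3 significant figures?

Series of exponential components: λ_sys = Σ λ_i
λ_sys = 0.0000070 + 0.0000012 + 0.00027 + 0.0000051 + 0.00026 = 5.4330e-04 /h
MTBF = 1 / λ_sys = 1840 h

1840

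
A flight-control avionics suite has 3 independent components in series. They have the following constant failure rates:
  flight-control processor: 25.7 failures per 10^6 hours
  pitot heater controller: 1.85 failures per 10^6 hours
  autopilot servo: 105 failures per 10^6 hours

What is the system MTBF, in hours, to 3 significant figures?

7540

Series of exponential components: λ_sys = Σ λ_i
λ_sys = 0.0000257 + 0.00000185 + 0.000105 = 1.3255e-04 /h
MTBF = 1 / λ_sys = 7540 h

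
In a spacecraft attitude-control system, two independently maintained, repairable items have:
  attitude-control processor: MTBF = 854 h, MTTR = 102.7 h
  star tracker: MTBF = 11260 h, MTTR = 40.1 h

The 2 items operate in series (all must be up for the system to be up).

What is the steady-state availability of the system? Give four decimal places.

0.8895

A(attitude-control processor) = MTBF/(MTBF+MTTR) = 854/(854+102.7) = 0.892652
A(star tracker) = MTBF/(MTBF+MTTR) = 11260/(11260+40.1) = 0.996451
Series availability: 0.892652 × 0.996451 = 0.8895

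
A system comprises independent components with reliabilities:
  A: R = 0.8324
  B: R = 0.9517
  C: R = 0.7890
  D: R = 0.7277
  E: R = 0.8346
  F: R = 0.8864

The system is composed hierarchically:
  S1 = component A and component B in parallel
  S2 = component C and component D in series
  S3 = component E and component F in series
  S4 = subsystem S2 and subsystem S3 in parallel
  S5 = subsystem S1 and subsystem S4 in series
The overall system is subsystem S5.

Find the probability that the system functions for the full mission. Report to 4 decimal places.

Parallel (A and B): 1 − (1 − 0.832400)(1 − 0.951700) = 0.991905
Series (C and D): 0.789000 × 0.727700 = 0.574155
Series (E and F): 0.834600 × 0.886400 = 0.739789
Parallel ([0.574155] and [0.739789]): 1 − (1 − 0.574155)(1 − 0.739789) = 0.889190
Series ([0.991905] and [0.889190]): 0.991905 × 0.889190 = 0.8820

0.8820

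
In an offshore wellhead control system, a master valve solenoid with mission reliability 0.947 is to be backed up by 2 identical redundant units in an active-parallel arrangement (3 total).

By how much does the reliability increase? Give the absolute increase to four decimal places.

0.0529

R_before = 0.947
R_after = 1 − (1 − 0.947)^3 = 0.9999
ΔR = 0.9999 − 0.947 = 0.0529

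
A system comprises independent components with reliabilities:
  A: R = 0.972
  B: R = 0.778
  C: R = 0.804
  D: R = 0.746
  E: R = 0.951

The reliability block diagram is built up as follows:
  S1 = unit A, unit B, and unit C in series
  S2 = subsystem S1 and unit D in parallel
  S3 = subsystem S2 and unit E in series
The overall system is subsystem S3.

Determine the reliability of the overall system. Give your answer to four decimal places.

0.8563

Series (A, B, and C): 0.972000 × 0.778000 × 0.804000 = 0.607998
Parallel ([0.607998] and D): 1 − (1 − 0.607998)(1 − 0.746000) = 0.900431
Series ([0.900431] and E): 0.900431 × 0.951000 = 0.8563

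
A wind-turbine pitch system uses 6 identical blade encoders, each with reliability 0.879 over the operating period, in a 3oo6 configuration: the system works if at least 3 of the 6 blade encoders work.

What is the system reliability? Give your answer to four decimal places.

0.9974

R = Σ_{i=3}^{6} C(6,i) p^i (1−p)^{6−i} with p = 0.879
C(6,3)·0.879^3·0.121^3 = 0.024063
C(6,4)·0.879^4·0.121^2 = 0.131104
C(6,5)·0.879^5·0.121^1 = 0.380961
C(6,6)·0.879^6·0.121^0 = 0.461247
Sum = 0.9974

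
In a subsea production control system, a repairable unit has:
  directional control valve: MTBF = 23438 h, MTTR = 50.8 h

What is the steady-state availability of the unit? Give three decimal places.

A(directional control valve) = MTBF/(MTBF+MTTR) = 23438/(23438+50.8) = 0.998

0.998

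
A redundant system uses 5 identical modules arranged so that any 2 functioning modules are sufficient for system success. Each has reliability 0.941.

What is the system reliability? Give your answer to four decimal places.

R = Σ_{i=2}^{5} C(5,i) p^i (1−p)^{5−i} with p = 0.941
C(5,2)·0.941^2·0.059^3 = 0.001819
C(5,3)·0.941^3·0.059^2 = 0.029005
C(5,4)·0.941^4·0.059^1 = 0.231303
C(5,5)·0.941^5·0.059^0 = 0.737816
Sum = 0.9999

0.9999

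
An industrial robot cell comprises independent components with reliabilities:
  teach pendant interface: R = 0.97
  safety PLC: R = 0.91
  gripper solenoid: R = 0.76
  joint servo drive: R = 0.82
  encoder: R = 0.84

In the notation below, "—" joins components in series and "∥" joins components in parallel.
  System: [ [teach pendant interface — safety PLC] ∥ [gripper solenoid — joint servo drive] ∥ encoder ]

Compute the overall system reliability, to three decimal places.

Series (teach pendant interface and safety PLC): 0.97000 × 0.91000 = 0.88270
Series (gripper solenoid and joint servo drive): 0.76000 × 0.82000 = 0.62320
Parallel ([0.88270], [0.62320], and encoder): 1 − (1 − 0.88270)(1 − 0.62320)(1 − 0.84000) = 0.993

0.993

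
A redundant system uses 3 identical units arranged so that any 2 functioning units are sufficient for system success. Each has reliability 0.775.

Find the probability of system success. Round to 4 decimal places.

R = Σ_{i=2}^{3} C(3,i) p^i (1−p)^{3−i} with p = 0.775
C(3,2)·0.775^2·0.225^1 = 0.405422
C(3,3)·0.775^3·0.225^0 = 0.465484
Sum = 0.8709

0.8709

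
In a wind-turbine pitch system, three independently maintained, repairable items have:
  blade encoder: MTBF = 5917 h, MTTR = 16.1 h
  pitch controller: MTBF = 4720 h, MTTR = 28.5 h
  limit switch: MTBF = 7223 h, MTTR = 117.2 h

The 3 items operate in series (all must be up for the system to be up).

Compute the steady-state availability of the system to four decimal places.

A(blade encoder) = MTBF/(MTBF+MTTR) = 5917/(5917+16.1) = 0.997286
A(pitch controller) = MTBF/(MTBF+MTTR) = 4720/(4720+28.5) = 0.993998
A(limit switch) = MTBF/(MTBF+MTTR) = 7223/(7223+117.2) = 0.984033
Series availability: 0.997286 × 0.993998 × 0.984033 = 0.9755

0.9755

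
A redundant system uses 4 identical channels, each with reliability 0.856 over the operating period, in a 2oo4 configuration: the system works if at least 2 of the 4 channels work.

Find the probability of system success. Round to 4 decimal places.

0.9893

R = Σ_{i=2}^{4} C(4,i) p^i (1−p)^{4−i} with p = 0.856
C(4,2)·0.856^2·0.144^2 = 0.091164
C(4,3)·0.856^3·0.144^1 = 0.361280
C(4,4)·0.856^4·0.144^0 = 0.536902
Sum = 0.9893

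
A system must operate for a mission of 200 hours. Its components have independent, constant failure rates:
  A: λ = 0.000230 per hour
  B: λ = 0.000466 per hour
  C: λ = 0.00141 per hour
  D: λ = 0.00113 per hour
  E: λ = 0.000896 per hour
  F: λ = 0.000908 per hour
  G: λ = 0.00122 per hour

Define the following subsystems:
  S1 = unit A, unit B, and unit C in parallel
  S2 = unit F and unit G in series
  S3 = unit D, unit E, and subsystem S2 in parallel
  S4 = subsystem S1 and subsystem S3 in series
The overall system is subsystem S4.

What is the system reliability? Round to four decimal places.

R(A) = exp(−0.000230 × 200) = 0.955042
R(B) = exp(−0.000466 × 200) = 0.911011
R(C) = exp(−0.00141 × 200) = 0.754274
R(D) = exp(−0.00113 × 200) = 0.797718
R(E) = exp(−0.000896 × 200) = 0.835939
R(F) = exp(−0.000908 × 200) = 0.833935
R(G) = exp(−0.00122 × 200) = 0.783488
Parallel (A, B, and C): 1 − (1 − 0.955042)(1 − 0.911011)(1 − 0.754274) = 0.999017
Series (F and G): 0.833935 × 0.783488 = 0.653378
Parallel (D, E, and [0.653378]): 1 − (1 − 0.797718)(1 − 0.835939)(1 − 0.653378) = 0.988497
Series ([0.999017] and [0.988497]): 0.999017 × 0.988497 = 0.9875

0.9875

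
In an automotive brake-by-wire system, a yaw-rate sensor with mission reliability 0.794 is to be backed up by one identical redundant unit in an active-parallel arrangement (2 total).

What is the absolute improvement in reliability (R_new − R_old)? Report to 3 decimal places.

0.164

R_before = 0.794
R_after = 1 − (1 − 0.794)^2 = 0.958
ΔR = 0.958 − 0.794 = 0.164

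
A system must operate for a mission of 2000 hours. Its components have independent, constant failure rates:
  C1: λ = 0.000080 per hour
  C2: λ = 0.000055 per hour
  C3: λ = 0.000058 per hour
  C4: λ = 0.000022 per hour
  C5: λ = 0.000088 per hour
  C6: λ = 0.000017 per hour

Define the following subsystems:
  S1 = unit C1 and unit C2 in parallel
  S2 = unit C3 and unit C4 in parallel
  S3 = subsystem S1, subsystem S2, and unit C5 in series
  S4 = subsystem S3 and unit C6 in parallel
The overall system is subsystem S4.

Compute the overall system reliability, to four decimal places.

R(C1) = exp(−0.000080 × 2000) = 0.852144
R(C2) = exp(−0.000055 × 2000) = 0.895834
R(C3) = exp(−0.000058 × 2000) = 0.890475
R(C4) = exp(−0.000022 × 2000) = 0.956954
R(C5) = exp(−0.000088 × 2000) = 0.838618
R(C6) = exp(−0.000017 × 2000) = 0.966572
Parallel (C1 and C2): 1 − (1 − 0.852144)(1 − 0.895834) = 0.984598
Parallel (C3 and C4): 1 − (1 − 0.890475)(1 − 0.956954) = 0.995285
Series ([0.984598], [0.995285], and C5): 0.984598 × 0.995285 × 0.838618 = 0.821808
Parallel ([0.821808] and C6): 1 − (1 − 0.821808)(1 − 0.966572) = 0.9940

0.9940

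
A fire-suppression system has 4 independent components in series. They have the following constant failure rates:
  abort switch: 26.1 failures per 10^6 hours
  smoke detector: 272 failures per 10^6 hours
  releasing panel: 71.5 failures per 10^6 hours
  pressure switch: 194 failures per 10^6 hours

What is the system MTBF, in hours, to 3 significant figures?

Series of exponential components: λ_sys = Σ λ_i
λ_sys = 0.0000261 + 0.000272 + 0.0000715 + 0.000194 = 5.6360e-04 /h
MTBF = 1 / λ_sys = 1770 h

1770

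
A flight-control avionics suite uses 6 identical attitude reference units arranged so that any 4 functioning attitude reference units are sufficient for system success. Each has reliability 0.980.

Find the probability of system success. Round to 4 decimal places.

0.9998

R = Σ_{i=4}^{6} C(6,i) p^i (1−p)^{6−i} with p = 0.980
C(6,4)·0.980^4·0.020^2 = 0.005534
C(6,5)·0.980^5·0.020^1 = 0.108470
C(6,6)·0.980^6·0.020^0 = 0.885842
Sum = 0.9998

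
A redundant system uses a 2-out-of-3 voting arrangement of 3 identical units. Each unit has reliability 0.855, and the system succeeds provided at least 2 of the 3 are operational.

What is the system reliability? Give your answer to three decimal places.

R = Σ_{i=2}^{3} C(3,i) p^i (1−p)^{3−i} with p = 0.855
C(3,2)·0.855^2·0.145^1 = 0.31800
C(3,3)·0.855^3·0.145^0 = 0.62503
Sum = 0.943

0.943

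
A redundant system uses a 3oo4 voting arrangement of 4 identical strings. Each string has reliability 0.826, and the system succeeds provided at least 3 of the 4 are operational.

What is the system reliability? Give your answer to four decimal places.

R = Σ_{i=3}^{4} C(4,i) p^i (1−p)^{4−i} with p = 0.826
C(4,3)·0.826^3·0.174^1 = 0.392238
C(4,4)·0.826^4·0.174^0 = 0.465501
Sum = 0.8577

0.8577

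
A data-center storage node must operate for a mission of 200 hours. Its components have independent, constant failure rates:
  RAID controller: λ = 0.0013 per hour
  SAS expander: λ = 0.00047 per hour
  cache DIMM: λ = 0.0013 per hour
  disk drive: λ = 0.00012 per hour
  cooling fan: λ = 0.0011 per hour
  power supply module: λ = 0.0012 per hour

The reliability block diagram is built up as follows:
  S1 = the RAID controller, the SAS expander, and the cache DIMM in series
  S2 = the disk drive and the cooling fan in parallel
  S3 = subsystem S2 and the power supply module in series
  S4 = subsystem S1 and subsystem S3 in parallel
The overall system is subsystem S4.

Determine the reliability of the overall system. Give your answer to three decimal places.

0.900

R(RAID controller) = exp(−0.0013 × 200) = 0.77105
R(SAS expander) = exp(−0.00047 × 200) = 0.91028
R(cache DIMM) = exp(−0.0013 × 200) = 0.77105
R(disk drive) = exp(−0.00012 × 200) = 0.97629
R(cooling fan) = exp(−0.0011 × 200) = 0.80252
R(power supply module) = exp(−0.0012 × 200) = 0.78663
Series (RAID controller, SAS expander, and cache DIMM): 0.77105 × 0.91028 × 0.77105 = 0.54118
Parallel (disk drive and cooling fan): 1 − (1 − 0.97629)(1 − 0.80252) = 0.99532
Series ([0.99532] and power supply module): 0.99532 × 0.78663 = 0.78295
Parallel ([0.54118] and [0.78295]): 1 − (1 − 0.54118)(1 − 0.78295) = 0.900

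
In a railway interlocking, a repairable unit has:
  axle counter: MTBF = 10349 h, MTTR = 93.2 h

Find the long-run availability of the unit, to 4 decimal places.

A(axle counter) = MTBF/(MTBF+MTTR) = 10349/(10349+93.2) = 0.9911

0.9911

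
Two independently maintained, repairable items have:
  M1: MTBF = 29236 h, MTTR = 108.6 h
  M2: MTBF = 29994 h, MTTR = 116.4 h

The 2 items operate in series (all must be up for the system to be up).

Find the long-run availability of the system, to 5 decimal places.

A(M1) = MTBF/(MTBF+MTTR) = 29236/(29236+108.6) = 0.996299
A(M2) = MTBF/(MTBF+MTTR) = 29994/(29994+116.4) = 0.996134
Series availability: 0.996299 × 0.996134 = 0.99245

0.99245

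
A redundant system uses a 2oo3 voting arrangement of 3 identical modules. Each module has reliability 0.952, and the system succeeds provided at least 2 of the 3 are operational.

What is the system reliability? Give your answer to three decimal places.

0.993

R = Σ_{i=2}^{3} C(3,i) p^i (1−p)^{3−i} with p = 0.952
C(3,2)·0.952^2·0.048^1 = 0.13051
C(3,3)·0.952^3·0.048^0 = 0.86280
Sum = 0.993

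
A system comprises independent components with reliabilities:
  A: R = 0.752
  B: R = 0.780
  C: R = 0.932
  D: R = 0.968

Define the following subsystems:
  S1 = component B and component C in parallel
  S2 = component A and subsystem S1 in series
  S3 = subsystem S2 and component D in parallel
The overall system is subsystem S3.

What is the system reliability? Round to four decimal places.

Parallel (B and C): 1 − (1 − 0.780000)(1 − 0.932000) = 0.985040
Series (A and [0.985040]): 0.752000 × 0.985040 = 0.740750
Parallel ([0.740750] and D): 1 − (1 − 0.740750)(1 − 0.968000) = 0.9917

0.9917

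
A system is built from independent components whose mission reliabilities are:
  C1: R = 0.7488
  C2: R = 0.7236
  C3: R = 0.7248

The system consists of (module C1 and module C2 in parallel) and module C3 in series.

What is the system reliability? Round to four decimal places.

Parallel (C1 and C2): 1 − (1 − 0.748800)(1 − 0.723600) = 0.930568
Series ([0.930568] and C3): 0.930568 × 0.724800 = 0.6745

0.6745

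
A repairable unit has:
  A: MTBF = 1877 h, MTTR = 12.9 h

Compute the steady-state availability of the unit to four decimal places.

0.9932

A(A) = MTBF/(MTBF+MTTR) = 1877/(1877+12.9) = 0.9932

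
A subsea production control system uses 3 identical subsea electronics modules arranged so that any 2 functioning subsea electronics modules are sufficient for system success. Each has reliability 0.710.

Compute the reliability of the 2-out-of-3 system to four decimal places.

R = Σ_{i=2}^{3} C(3,i) p^i (1−p)^{3−i} with p = 0.710
C(3,2)·0.710^2·0.290^1 = 0.438567
C(3,3)·0.710^3·0.290^0 = 0.357911
Sum = 0.7965

0.7965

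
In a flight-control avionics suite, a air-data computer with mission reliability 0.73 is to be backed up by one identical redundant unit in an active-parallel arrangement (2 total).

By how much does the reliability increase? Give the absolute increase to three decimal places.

R_before = 0.73
R_after = 1 − (1 − 0.73)^2 = 0.927
ΔR = 0.927 − 0.73 = 0.197

0.197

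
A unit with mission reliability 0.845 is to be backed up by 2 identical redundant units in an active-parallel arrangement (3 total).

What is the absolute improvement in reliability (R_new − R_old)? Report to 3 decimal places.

R_before = 0.845
R_after = 1 − (1 − 0.845)^3 = 0.996
ΔR = 0.996 − 0.845 = 0.151

0.151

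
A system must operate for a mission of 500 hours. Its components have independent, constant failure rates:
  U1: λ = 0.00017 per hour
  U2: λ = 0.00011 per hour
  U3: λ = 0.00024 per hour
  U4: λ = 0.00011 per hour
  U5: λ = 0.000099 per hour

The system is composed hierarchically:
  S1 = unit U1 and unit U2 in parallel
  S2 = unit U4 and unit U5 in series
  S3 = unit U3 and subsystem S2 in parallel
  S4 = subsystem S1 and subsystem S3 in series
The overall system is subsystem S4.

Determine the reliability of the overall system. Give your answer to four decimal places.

0.9845

R(U1) = exp(−0.00017 × 500) = 0.918512
R(U2) = exp(−0.00011 × 500) = 0.946485
R(U3) = exp(−0.00024 × 500) = 0.886920
R(U4) = exp(−0.00011 × 500) = 0.946485
R(U5) = exp(−0.000099 × 500) = 0.951705
Parallel (U1 and U2): 1 − (1 − 0.918512)(1 − 0.946485) = 0.995639
Series (U4 and U5): 0.946485 × 0.951705 = 0.900775
Parallel (U3 and [0.900775]): 1 − (1 − 0.886920)(1 − 0.900775) = 0.988780
Series ([0.995639] and [0.988780]): 0.995639 × 0.988780 = 0.9845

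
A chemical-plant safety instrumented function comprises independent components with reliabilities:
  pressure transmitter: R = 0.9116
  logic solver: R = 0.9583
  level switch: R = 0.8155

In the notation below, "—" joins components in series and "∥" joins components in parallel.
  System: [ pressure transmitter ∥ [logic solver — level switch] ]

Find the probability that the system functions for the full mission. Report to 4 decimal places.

0.9807

Series (logic solver and level switch): 0.958300 × 0.815500 = 0.781494
Parallel (pressure transmitter and [0.781494]): 1 − (1 − 0.911600)(1 − 0.781494) = 0.9807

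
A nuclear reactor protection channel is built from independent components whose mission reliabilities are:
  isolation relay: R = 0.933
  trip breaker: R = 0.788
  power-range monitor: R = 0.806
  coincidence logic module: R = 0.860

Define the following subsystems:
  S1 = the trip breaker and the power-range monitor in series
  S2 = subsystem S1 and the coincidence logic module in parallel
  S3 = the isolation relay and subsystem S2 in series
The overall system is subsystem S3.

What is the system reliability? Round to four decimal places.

Series (trip breaker and power-range monitor): 0.788000 × 0.806000 = 0.635128
Parallel ([0.635128] and coincidence logic module): 1 − (1 − 0.635128)(1 − 0.860000) = 0.948918
Series (isolation relay and [0.948918]): 0.933000 × 0.948918 = 0.8853

0.8853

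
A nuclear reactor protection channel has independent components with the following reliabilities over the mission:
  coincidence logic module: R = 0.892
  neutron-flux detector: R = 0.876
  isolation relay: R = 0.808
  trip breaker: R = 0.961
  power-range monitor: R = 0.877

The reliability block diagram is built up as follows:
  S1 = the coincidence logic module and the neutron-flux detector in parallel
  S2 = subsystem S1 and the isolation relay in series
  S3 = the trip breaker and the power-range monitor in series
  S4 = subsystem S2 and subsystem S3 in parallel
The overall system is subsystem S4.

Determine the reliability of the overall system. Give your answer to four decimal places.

Parallel (coincidence logic module and neutron-flux detector): 1 − (1 − 0.892000)(1 − 0.876000) = 0.986608
Series ([0.986608] and isolation relay): 0.986608 × 0.808000 = 0.797179
Series (trip breaker and power-range monitor): 0.961000 × 0.877000 = 0.842797
Parallel ([0.797179] and [0.842797]): 1 − (1 − 0.797179)(1 − 0.842797) = 0.9681

0.9681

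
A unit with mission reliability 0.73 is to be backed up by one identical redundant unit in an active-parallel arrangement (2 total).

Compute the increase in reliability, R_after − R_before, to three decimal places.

0.197

R_before = 0.73
R_after = 1 − (1 − 0.73)^2 = 0.927
ΔR = 0.927 − 0.73 = 0.197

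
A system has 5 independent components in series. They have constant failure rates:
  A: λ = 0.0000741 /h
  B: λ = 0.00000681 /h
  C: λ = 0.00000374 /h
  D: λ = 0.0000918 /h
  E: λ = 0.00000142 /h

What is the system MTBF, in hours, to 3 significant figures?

5620

Series of exponential components: λ_sys = Σ λ_i
λ_sys = 0.0000741 + 0.00000681 + 0.00000374 + 0.0000918 + 0.00000142 = 1.7787e-04 /h
MTBF = 1 / λ_sys = 5620 h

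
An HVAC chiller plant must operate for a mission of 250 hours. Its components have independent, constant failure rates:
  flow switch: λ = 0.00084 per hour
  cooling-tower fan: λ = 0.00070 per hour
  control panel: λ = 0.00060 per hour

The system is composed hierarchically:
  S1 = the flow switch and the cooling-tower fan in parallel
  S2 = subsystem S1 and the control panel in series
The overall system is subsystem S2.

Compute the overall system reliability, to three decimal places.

0.835

R(flow switch) = exp(−0.00084 × 250) = 0.81058
R(cooling-tower fan) = exp(−0.00070 × 250) = 0.83946
R(control panel) = exp(−0.00060 × 250) = 0.86071
Parallel (flow switch and cooling-tower fan): 1 − (1 − 0.81058)(1 − 0.83946) = 0.96959
Series ([0.96959] and control panel): 0.96959 × 0.86071 = 0.835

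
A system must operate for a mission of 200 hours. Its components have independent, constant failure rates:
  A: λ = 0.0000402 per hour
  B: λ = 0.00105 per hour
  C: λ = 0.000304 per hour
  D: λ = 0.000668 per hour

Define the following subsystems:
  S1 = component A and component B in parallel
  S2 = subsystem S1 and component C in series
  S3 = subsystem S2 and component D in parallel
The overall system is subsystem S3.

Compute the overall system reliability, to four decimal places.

0.9924

R(A) = exp(−0.0000402 × 200) = 0.991992
R(B) = exp(−0.00105 × 200) = 0.810584
R(C) = exp(−0.000304 × 200) = 0.941011
R(D) = exp(−0.000668 × 200) = 0.874940
Parallel (A and B): 1 − (1 − 0.991992)(1 − 0.810584) = 0.998483
Series ([0.998483] and C): 0.998483 × 0.941011 = 0.939583
Parallel ([0.939583] and D): 1 − (1 − 0.939583)(1 − 0.874940) = 0.9924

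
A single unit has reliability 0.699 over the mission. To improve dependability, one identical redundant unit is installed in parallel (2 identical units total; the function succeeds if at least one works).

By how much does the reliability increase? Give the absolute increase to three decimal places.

0.210

R_before = 0.699
R_after = 1 − (1 − 0.699)^2 = 0.909
ΔR = 0.909 − 0.699 = 0.210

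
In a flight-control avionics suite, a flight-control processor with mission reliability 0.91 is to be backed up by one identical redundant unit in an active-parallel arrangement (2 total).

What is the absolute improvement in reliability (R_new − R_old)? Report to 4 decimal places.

R_before = 0.91
R_after = 1 − (1 − 0.91)^2 = 0.9919
ΔR = 0.9919 − 0.91 = 0.0819

0.0819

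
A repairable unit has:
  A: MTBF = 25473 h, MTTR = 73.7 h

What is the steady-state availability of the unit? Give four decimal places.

0.9971

A(A) = MTBF/(MTBF+MTTR) = 25473/(25473+73.7) = 0.9971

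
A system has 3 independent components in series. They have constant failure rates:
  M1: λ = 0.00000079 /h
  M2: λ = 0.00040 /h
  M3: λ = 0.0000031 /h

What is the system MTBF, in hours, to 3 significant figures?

2480

Series of exponential components: λ_sys = Σ λ_i
λ_sys = 0.00000079 + 0.00040 + 0.0000031 = 4.0389e-04 /h
MTBF = 1 / λ_sys = 2480 h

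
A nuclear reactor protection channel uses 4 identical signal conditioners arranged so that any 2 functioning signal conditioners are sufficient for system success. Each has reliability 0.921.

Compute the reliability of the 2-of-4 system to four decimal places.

0.9981

R = Σ_{i=2}^{4} C(4,i) p^i (1−p)^{4−i} with p = 0.921
C(4,2)·0.921^2·0.079^2 = 0.031763
C(4,3)·0.921^3·0.079^1 = 0.246869
C(4,4)·0.921^4·0.079^0 = 0.719513
Sum = 0.9981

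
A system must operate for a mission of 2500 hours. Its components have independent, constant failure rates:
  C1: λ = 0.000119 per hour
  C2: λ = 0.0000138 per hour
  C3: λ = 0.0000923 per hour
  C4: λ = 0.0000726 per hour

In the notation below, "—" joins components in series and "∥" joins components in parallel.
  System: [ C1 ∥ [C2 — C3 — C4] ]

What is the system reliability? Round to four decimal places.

R(C1) = exp(−0.000119 × 2500) = 0.742673
R(C2) = exp(−0.0000138 × 2500) = 0.966088
R(C3) = exp(−0.0000923 × 2500) = 0.793938
R(C4) = exp(−0.0000726 × 2500) = 0.834018
Series (C2, C3, and C4): 0.966088 × 0.793938 × 0.834018 = 0.639703
Parallel (C1 and [0.639703]): 1 − (1 − 0.742673)(1 − 0.639703) = 0.9073

0.9073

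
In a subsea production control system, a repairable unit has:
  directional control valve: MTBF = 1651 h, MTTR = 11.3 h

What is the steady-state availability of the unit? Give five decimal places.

A(directional control valve) = MTBF/(MTBF+MTTR) = 1651/(1651+11.3) = 0.99320

0.99320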